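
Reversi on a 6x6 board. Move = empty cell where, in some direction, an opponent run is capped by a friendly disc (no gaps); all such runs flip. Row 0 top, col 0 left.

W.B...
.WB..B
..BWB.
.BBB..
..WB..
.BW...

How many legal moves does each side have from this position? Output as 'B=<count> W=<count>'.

Answer: B=7 W=10

Derivation:
-- B to move --
(0,1): no bracket -> illegal
(1,0): flips 1 -> legal
(1,3): flips 1 -> legal
(1,4): flips 1 -> legal
(2,0): flips 1 -> legal
(2,1): no bracket -> illegal
(3,4): flips 1 -> legal
(4,1): flips 1 -> legal
(5,3): flips 2 -> legal
B mobility = 7
-- W to move --
(0,1): flips 1 -> legal
(0,3): no bracket -> illegal
(0,4): no bracket -> illegal
(0,5): no bracket -> illegal
(1,3): flips 1 -> legal
(1,4): no bracket -> illegal
(2,0): flips 1 -> legal
(2,1): flips 1 -> legal
(2,5): flips 1 -> legal
(3,0): no bracket -> illegal
(3,4): flips 1 -> legal
(3,5): no bracket -> illegal
(4,0): no bracket -> illegal
(4,1): flips 1 -> legal
(4,4): flips 3 -> legal
(5,0): flips 1 -> legal
(5,3): flips 2 -> legal
(5,4): no bracket -> illegal
W mobility = 10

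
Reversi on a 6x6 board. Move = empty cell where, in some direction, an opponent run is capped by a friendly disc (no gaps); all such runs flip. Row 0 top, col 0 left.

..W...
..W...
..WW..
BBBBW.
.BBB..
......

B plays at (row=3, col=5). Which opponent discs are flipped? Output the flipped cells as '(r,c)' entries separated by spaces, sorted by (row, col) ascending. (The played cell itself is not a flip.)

Answer: (3,4)

Derivation:
Dir NW: first cell '.' (not opp) -> no flip
Dir N: first cell '.' (not opp) -> no flip
Dir NE: edge -> no flip
Dir W: opp run (3,4) capped by B -> flip
Dir E: edge -> no flip
Dir SW: first cell '.' (not opp) -> no flip
Dir S: first cell '.' (not opp) -> no flip
Dir SE: edge -> no flip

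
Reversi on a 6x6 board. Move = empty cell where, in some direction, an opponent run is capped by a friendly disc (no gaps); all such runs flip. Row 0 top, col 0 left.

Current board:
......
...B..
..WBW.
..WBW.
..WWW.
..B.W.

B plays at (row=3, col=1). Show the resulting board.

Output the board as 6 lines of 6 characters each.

Place B at (3,1); scan 8 dirs for brackets.
Dir NW: first cell '.' (not opp) -> no flip
Dir N: first cell '.' (not opp) -> no flip
Dir NE: opp run (2,2) capped by B -> flip
Dir W: first cell '.' (not opp) -> no flip
Dir E: opp run (3,2) capped by B -> flip
Dir SW: first cell '.' (not opp) -> no flip
Dir S: first cell '.' (not opp) -> no flip
Dir SE: opp run (4,2), next='.' -> no flip
All flips: (2,2) (3,2)

Answer: ......
...B..
..BBW.
.BBBW.
..WWW.
..B.W.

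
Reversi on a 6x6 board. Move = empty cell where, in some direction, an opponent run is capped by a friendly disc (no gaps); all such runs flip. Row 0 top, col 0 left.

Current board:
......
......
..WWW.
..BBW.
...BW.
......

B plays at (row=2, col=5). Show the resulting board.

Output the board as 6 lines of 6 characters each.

Answer: ......
......
..WWWB
..BBB.
...BW.
......

Derivation:
Place B at (2,5); scan 8 dirs for brackets.
Dir NW: first cell '.' (not opp) -> no flip
Dir N: first cell '.' (not opp) -> no flip
Dir NE: edge -> no flip
Dir W: opp run (2,4) (2,3) (2,2), next='.' -> no flip
Dir E: edge -> no flip
Dir SW: opp run (3,4) capped by B -> flip
Dir S: first cell '.' (not opp) -> no flip
Dir SE: edge -> no flip
All flips: (3,4)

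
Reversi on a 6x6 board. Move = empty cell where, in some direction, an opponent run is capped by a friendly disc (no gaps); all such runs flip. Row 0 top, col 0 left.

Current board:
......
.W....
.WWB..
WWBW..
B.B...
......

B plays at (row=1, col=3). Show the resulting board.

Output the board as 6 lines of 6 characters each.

Place B at (1,3); scan 8 dirs for brackets.
Dir NW: first cell '.' (not opp) -> no flip
Dir N: first cell '.' (not opp) -> no flip
Dir NE: first cell '.' (not opp) -> no flip
Dir W: first cell '.' (not opp) -> no flip
Dir E: first cell '.' (not opp) -> no flip
Dir SW: opp run (2,2) (3,1) capped by B -> flip
Dir S: first cell 'B' (not opp) -> no flip
Dir SE: first cell '.' (not opp) -> no flip
All flips: (2,2) (3,1)

Answer: ......
.W.B..
.WBB..
WBBW..
B.B...
......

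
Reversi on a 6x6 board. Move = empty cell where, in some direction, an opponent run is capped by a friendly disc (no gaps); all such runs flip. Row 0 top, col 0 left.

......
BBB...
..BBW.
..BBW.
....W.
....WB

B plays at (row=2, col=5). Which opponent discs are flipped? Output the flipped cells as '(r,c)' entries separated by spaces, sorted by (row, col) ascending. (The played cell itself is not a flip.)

Dir NW: first cell '.' (not opp) -> no flip
Dir N: first cell '.' (not opp) -> no flip
Dir NE: edge -> no flip
Dir W: opp run (2,4) capped by B -> flip
Dir E: edge -> no flip
Dir SW: opp run (3,4), next='.' -> no flip
Dir S: first cell '.' (not opp) -> no flip
Dir SE: edge -> no flip

Answer: (2,4)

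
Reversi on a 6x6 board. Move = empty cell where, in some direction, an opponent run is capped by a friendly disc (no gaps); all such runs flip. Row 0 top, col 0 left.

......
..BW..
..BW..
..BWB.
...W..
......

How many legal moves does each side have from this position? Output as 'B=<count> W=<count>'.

-- B to move --
(0,2): no bracket -> illegal
(0,3): no bracket -> illegal
(0,4): flips 1 -> legal
(1,4): flips 2 -> legal
(2,4): flips 1 -> legal
(4,2): no bracket -> illegal
(4,4): flips 1 -> legal
(5,2): flips 1 -> legal
(5,3): no bracket -> illegal
(5,4): flips 1 -> legal
B mobility = 6
-- W to move --
(0,1): flips 1 -> legal
(0,2): no bracket -> illegal
(0,3): no bracket -> illegal
(1,1): flips 2 -> legal
(2,1): flips 2 -> legal
(2,4): no bracket -> illegal
(2,5): flips 1 -> legal
(3,1): flips 2 -> legal
(3,5): flips 1 -> legal
(4,1): flips 1 -> legal
(4,2): no bracket -> illegal
(4,4): no bracket -> illegal
(4,5): flips 1 -> legal
W mobility = 8

Answer: B=6 W=8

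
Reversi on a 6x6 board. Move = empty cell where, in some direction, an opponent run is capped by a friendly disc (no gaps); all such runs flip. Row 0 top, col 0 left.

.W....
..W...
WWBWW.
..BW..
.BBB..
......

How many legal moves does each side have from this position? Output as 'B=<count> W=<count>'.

-- B to move --
(0,0): no bracket -> illegal
(0,2): flips 1 -> legal
(0,3): no bracket -> illegal
(1,0): flips 1 -> legal
(1,1): no bracket -> illegal
(1,3): flips 2 -> legal
(1,4): flips 1 -> legal
(1,5): flips 2 -> legal
(2,5): flips 2 -> legal
(3,0): no bracket -> illegal
(3,1): no bracket -> illegal
(3,4): flips 1 -> legal
(3,5): no bracket -> illegal
(4,4): flips 1 -> legal
B mobility = 8
-- W to move --
(1,1): flips 1 -> legal
(1,3): no bracket -> illegal
(3,0): no bracket -> illegal
(3,1): flips 1 -> legal
(3,4): no bracket -> illegal
(4,0): no bracket -> illegal
(4,4): no bracket -> illegal
(5,0): flips 2 -> legal
(5,1): flips 1 -> legal
(5,2): flips 3 -> legal
(5,3): flips 1 -> legal
(5,4): flips 2 -> legal
W mobility = 7

Answer: B=8 W=7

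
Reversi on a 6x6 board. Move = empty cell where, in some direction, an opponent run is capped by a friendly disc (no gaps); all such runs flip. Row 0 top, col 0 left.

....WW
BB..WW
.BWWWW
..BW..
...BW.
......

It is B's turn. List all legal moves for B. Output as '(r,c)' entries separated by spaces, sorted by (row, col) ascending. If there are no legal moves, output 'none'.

Answer: (1,2) (1,3) (3,4) (4,5) (5,5)

Derivation:
(0,3): no bracket -> illegal
(1,2): flips 1 -> legal
(1,3): flips 2 -> legal
(3,1): no bracket -> illegal
(3,4): flips 1 -> legal
(3,5): no bracket -> illegal
(4,2): no bracket -> illegal
(4,5): flips 1 -> legal
(5,3): no bracket -> illegal
(5,4): no bracket -> illegal
(5,5): flips 3 -> legal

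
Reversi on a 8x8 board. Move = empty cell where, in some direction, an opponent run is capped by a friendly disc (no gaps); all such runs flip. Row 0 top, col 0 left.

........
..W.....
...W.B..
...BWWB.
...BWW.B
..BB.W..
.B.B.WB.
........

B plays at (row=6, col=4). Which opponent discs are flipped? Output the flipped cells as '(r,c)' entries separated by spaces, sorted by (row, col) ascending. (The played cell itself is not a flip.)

Dir NW: first cell 'B' (not opp) -> no flip
Dir N: first cell '.' (not opp) -> no flip
Dir NE: opp run (5,5), next='.' -> no flip
Dir W: first cell 'B' (not opp) -> no flip
Dir E: opp run (6,5) capped by B -> flip
Dir SW: first cell '.' (not opp) -> no flip
Dir S: first cell '.' (not opp) -> no flip
Dir SE: first cell '.' (not opp) -> no flip

Answer: (6,5)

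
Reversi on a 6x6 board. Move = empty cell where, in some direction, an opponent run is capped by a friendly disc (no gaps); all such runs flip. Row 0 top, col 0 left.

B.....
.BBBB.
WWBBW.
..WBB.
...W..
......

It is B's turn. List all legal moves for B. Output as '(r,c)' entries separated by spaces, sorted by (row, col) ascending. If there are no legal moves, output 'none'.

Answer: (1,5) (2,5) (3,0) (3,1) (3,5) (4,1) (4,2) (5,2) (5,3)

Derivation:
(1,0): no bracket -> illegal
(1,5): flips 1 -> legal
(2,5): flips 1 -> legal
(3,0): flips 1 -> legal
(3,1): flips 2 -> legal
(3,5): flips 1 -> legal
(4,1): flips 1 -> legal
(4,2): flips 1 -> legal
(4,4): no bracket -> illegal
(5,2): flips 1 -> legal
(5,3): flips 1 -> legal
(5,4): no bracket -> illegal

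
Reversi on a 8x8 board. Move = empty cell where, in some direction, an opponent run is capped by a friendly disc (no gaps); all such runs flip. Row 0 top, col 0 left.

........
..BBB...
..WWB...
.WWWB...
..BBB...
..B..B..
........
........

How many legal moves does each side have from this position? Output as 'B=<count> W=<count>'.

Answer: B=6 W=14

Derivation:
-- B to move --
(1,1): flips 2 -> legal
(2,0): flips 1 -> legal
(2,1): flips 3 -> legal
(3,0): flips 3 -> legal
(4,0): flips 2 -> legal
(4,1): flips 2 -> legal
B mobility = 6
-- W to move --
(0,1): flips 1 -> legal
(0,2): flips 1 -> legal
(0,3): flips 1 -> legal
(0,4): flips 1 -> legal
(0,5): flips 1 -> legal
(1,1): no bracket -> illegal
(1,5): flips 1 -> legal
(2,1): no bracket -> illegal
(2,5): flips 1 -> legal
(3,5): flips 1 -> legal
(4,1): no bracket -> illegal
(4,5): flips 1 -> legal
(4,6): no bracket -> illegal
(5,1): flips 1 -> legal
(5,3): flips 2 -> legal
(5,4): flips 1 -> legal
(5,6): no bracket -> illegal
(6,1): no bracket -> illegal
(6,2): flips 2 -> legal
(6,3): no bracket -> illegal
(6,4): no bracket -> illegal
(6,5): no bracket -> illegal
(6,6): flips 2 -> legal
W mobility = 14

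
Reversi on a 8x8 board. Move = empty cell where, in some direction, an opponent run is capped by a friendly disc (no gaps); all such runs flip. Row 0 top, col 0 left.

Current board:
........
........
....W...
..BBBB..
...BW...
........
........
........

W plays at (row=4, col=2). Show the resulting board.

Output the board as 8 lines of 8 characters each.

Place W at (4,2); scan 8 dirs for brackets.
Dir NW: first cell '.' (not opp) -> no flip
Dir N: opp run (3,2), next='.' -> no flip
Dir NE: opp run (3,3) capped by W -> flip
Dir W: first cell '.' (not opp) -> no flip
Dir E: opp run (4,3) capped by W -> flip
Dir SW: first cell '.' (not opp) -> no flip
Dir S: first cell '.' (not opp) -> no flip
Dir SE: first cell '.' (not opp) -> no flip
All flips: (3,3) (4,3)

Answer: ........
........
....W...
..BWBB..
..WWW...
........
........
........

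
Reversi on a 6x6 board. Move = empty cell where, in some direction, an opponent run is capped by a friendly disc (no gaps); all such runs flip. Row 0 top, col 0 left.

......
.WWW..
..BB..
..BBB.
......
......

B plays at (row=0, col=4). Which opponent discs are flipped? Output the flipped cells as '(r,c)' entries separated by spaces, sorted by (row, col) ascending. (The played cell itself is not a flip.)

Dir NW: edge -> no flip
Dir N: edge -> no flip
Dir NE: edge -> no flip
Dir W: first cell '.' (not opp) -> no flip
Dir E: first cell '.' (not opp) -> no flip
Dir SW: opp run (1,3) capped by B -> flip
Dir S: first cell '.' (not opp) -> no flip
Dir SE: first cell '.' (not opp) -> no flip

Answer: (1,3)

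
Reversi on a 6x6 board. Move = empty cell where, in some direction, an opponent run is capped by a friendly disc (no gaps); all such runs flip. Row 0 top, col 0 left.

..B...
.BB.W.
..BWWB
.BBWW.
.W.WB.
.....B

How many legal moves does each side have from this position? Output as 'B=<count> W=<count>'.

-- B to move --
(0,3): flips 1 -> legal
(0,4): flips 3 -> legal
(0,5): flips 2 -> legal
(1,3): no bracket -> illegal
(1,5): no bracket -> illegal
(3,0): no bracket -> illegal
(3,5): flips 2 -> legal
(4,0): no bracket -> illegal
(4,2): flips 1 -> legal
(4,5): flips 2 -> legal
(5,0): flips 1 -> legal
(5,1): flips 1 -> legal
(5,2): flips 2 -> legal
(5,3): no bracket -> illegal
(5,4): flips 1 -> legal
B mobility = 10
-- W to move --
(0,0): flips 2 -> legal
(0,1): flips 1 -> legal
(0,3): no bracket -> illegal
(1,0): no bracket -> illegal
(1,3): no bracket -> illegal
(1,5): no bracket -> illegal
(2,0): no bracket -> illegal
(2,1): flips 3 -> legal
(3,0): flips 2 -> legal
(3,5): no bracket -> illegal
(4,0): no bracket -> illegal
(4,2): no bracket -> illegal
(4,5): flips 1 -> legal
(5,3): no bracket -> illegal
(5,4): flips 1 -> legal
W mobility = 6

Answer: B=10 W=6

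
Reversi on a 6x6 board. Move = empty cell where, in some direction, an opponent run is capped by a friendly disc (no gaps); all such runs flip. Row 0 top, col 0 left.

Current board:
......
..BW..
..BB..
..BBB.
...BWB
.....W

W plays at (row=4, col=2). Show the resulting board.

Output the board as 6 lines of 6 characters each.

Place W at (4,2); scan 8 dirs for brackets.
Dir NW: first cell '.' (not opp) -> no flip
Dir N: opp run (3,2) (2,2) (1,2), next='.' -> no flip
Dir NE: opp run (3,3), next='.' -> no flip
Dir W: first cell '.' (not opp) -> no flip
Dir E: opp run (4,3) capped by W -> flip
Dir SW: first cell '.' (not opp) -> no flip
Dir S: first cell '.' (not opp) -> no flip
Dir SE: first cell '.' (not opp) -> no flip
All flips: (4,3)

Answer: ......
..BW..
..BB..
..BBB.
..WWWB
.....W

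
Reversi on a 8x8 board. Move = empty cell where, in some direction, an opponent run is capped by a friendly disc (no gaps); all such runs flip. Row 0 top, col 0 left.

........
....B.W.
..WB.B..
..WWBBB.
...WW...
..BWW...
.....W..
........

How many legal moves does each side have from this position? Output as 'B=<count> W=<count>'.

Answer: B=8 W=7

Derivation:
-- B to move --
(0,5): no bracket -> illegal
(0,6): no bracket -> illegal
(0,7): flips 1 -> legal
(1,1): no bracket -> illegal
(1,2): no bracket -> illegal
(1,3): no bracket -> illegal
(1,5): no bracket -> illegal
(1,7): no bracket -> illegal
(2,1): flips 1 -> legal
(2,4): no bracket -> illegal
(2,6): no bracket -> illegal
(2,7): no bracket -> illegal
(3,1): flips 2 -> legal
(4,1): flips 1 -> legal
(4,2): no bracket -> illegal
(4,5): no bracket -> illegal
(5,5): flips 2 -> legal
(5,6): no bracket -> illegal
(6,2): flips 2 -> legal
(6,3): flips 3 -> legal
(6,4): flips 2 -> legal
(6,6): no bracket -> illegal
(7,4): no bracket -> illegal
(7,5): no bracket -> illegal
(7,6): no bracket -> illegal
B mobility = 8
-- W to move --
(0,3): no bracket -> illegal
(0,4): no bracket -> illegal
(0,5): flips 2 -> legal
(1,2): no bracket -> illegal
(1,3): flips 1 -> legal
(1,5): no bracket -> illegal
(2,4): flips 2 -> legal
(2,6): flips 1 -> legal
(2,7): no bracket -> illegal
(3,7): flips 3 -> legal
(4,1): no bracket -> illegal
(4,2): no bracket -> illegal
(4,5): no bracket -> illegal
(4,6): no bracket -> illegal
(4,7): no bracket -> illegal
(5,1): flips 1 -> legal
(6,1): flips 1 -> legal
(6,2): no bracket -> illegal
(6,3): no bracket -> illegal
W mobility = 7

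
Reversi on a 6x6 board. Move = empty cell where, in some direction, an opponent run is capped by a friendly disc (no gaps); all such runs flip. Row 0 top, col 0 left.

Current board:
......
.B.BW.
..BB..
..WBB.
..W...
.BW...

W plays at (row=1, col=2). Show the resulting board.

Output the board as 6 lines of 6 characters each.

Answer: ......
.BWWW.
..WB..
..WBB.
..W...
.BW...

Derivation:
Place W at (1,2); scan 8 dirs for brackets.
Dir NW: first cell '.' (not opp) -> no flip
Dir N: first cell '.' (not opp) -> no flip
Dir NE: first cell '.' (not opp) -> no flip
Dir W: opp run (1,1), next='.' -> no flip
Dir E: opp run (1,3) capped by W -> flip
Dir SW: first cell '.' (not opp) -> no flip
Dir S: opp run (2,2) capped by W -> flip
Dir SE: opp run (2,3) (3,4), next='.' -> no flip
All flips: (1,3) (2,2)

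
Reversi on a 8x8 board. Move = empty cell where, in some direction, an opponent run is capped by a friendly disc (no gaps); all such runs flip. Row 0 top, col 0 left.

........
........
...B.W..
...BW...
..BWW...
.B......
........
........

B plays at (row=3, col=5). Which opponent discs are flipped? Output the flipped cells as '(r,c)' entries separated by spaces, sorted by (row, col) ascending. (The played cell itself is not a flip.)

Dir NW: first cell '.' (not opp) -> no flip
Dir N: opp run (2,5), next='.' -> no flip
Dir NE: first cell '.' (not opp) -> no flip
Dir W: opp run (3,4) capped by B -> flip
Dir E: first cell '.' (not opp) -> no flip
Dir SW: opp run (4,4), next='.' -> no flip
Dir S: first cell '.' (not opp) -> no flip
Dir SE: first cell '.' (not opp) -> no flip

Answer: (3,4)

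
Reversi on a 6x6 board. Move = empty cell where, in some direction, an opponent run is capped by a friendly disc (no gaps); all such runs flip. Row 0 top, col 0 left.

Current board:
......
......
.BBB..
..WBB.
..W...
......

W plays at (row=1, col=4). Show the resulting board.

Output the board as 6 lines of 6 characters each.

Place W at (1,4); scan 8 dirs for brackets.
Dir NW: first cell '.' (not opp) -> no flip
Dir N: first cell '.' (not opp) -> no flip
Dir NE: first cell '.' (not opp) -> no flip
Dir W: first cell '.' (not opp) -> no flip
Dir E: first cell '.' (not opp) -> no flip
Dir SW: opp run (2,3) capped by W -> flip
Dir S: first cell '.' (not opp) -> no flip
Dir SE: first cell '.' (not opp) -> no flip
All flips: (2,3)

Answer: ......
....W.
.BBW..
..WBB.
..W...
......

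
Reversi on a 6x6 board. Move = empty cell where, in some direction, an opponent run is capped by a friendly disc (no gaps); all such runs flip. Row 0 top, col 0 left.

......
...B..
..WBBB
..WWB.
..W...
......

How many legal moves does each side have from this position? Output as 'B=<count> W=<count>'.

-- B to move --
(1,1): no bracket -> illegal
(1,2): no bracket -> illegal
(2,1): flips 1 -> legal
(3,1): flips 3 -> legal
(4,1): flips 1 -> legal
(4,3): flips 1 -> legal
(4,4): no bracket -> illegal
(5,1): flips 2 -> legal
(5,2): no bracket -> illegal
(5,3): no bracket -> illegal
B mobility = 5
-- W to move --
(0,2): no bracket -> illegal
(0,3): flips 2 -> legal
(0,4): flips 1 -> legal
(1,2): no bracket -> illegal
(1,4): flips 1 -> legal
(1,5): flips 1 -> legal
(3,5): flips 1 -> legal
(4,3): no bracket -> illegal
(4,4): no bracket -> illegal
(4,5): no bracket -> illegal
W mobility = 5

Answer: B=5 W=5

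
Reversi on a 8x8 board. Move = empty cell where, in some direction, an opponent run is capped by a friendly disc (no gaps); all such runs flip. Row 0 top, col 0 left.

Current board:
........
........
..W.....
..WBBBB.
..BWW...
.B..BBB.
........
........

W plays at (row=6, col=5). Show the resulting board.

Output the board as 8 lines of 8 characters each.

Answer: ........
........
..W.....
..WBBBB.
..BWW...
.B..WBB.
.....W..
........

Derivation:
Place W at (6,5); scan 8 dirs for brackets.
Dir NW: opp run (5,4) capped by W -> flip
Dir N: opp run (5,5), next='.' -> no flip
Dir NE: opp run (5,6), next='.' -> no flip
Dir W: first cell '.' (not opp) -> no flip
Dir E: first cell '.' (not opp) -> no flip
Dir SW: first cell '.' (not opp) -> no flip
Dir S: first cell '.' (not opp) -> no flip
Dir SE: first cell '.' (not opp) -> no flip
All flips: (5,4)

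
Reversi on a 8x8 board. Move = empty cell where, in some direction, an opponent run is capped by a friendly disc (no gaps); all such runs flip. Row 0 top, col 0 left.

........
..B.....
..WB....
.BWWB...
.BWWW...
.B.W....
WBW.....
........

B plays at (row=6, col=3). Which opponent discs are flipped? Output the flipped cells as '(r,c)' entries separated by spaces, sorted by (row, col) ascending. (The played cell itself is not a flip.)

Dir NW: first cell '.' (not opp) -> no flip
Dir N: opp run (5,3) (4,3) (3,3) capped by B -> flip
Dir NE: first cell '.' (not opp) -> no flip
Dir W: opp run (6,2) capped by B -> flip
Dir E: first cell '.' (not opp) -> no flip
Dir SW: first cell '.' (not opp) -> no flip
Dir S: first cell '.' (not opp) -> no flip
Dir SE: first cell '.' (not opp) -> no flip

Answer: (3,3) (4,3) (5,3) (6,2)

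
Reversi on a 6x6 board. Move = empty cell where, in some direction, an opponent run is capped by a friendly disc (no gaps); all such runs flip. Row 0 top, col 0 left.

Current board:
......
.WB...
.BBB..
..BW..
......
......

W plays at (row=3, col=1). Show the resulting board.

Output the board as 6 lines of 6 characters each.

Answer: ......
.WB...
.WBB..
.WWW..
......
......

Derivation:
Place W at (3,1); scan 8 dirs for brackets.
Dir NW: first cell '.' (not opp) -> no flip
Dir N: opp run (2,1) capped by W -> flip
Dir NE: opp run (2,2), next='.' -> no flip
Dir W: first cell '.' (not opp) -> no flip
Dir E: opp run (3,2) capped by W -> flip
Dir SW: first cell '.' (not opp) -> no flip
Dir S: first cell '.' (not opp) -> no flip
Dir SE: first cell '.' (not opp) -> no flip
All flips: (2,1) (3,2)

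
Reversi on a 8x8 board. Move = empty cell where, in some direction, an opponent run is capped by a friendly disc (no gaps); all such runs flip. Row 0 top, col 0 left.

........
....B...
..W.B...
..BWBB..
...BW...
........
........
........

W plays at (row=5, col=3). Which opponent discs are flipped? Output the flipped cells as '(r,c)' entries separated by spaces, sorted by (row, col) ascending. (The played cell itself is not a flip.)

Dir NW: first cell '.' (not opp) -> no flip
Dir N: opp run (4,3) capped by W -> flip
Dir NE: first cell 'W' (not opp) -> no flip
Dir W: first cell '.' (not opp) -> no flip
Dir E: first cell '.' (not opp) -> no flip
Dir SW: first cell '.' (not opp) -> no flip
Dir S: first cell '.' (not opp) -> no flip
Dir SE: first cell '.' (not opp) -> no flip

Answer: (4,3)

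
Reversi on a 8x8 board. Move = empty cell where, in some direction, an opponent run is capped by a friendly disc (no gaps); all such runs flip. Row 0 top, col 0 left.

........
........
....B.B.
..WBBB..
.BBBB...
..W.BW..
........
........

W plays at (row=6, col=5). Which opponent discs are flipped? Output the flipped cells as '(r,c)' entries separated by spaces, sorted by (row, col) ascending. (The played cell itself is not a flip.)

Dir NW: opp run (5,4) (4,3) capped by W -> flip
Dir N: first cell 'W' (not opp) -> no flip
Dir NE: first cell '.' (not opp) -> no flip
Dir W: first cell '.' (not opp) -> no flip
Dir E: first cell '.' (not opp) -> no flip
Dir SW: first cell '.' (not opp) -> no flip
Dir S: first cell '.' (not opp) -> no flip
Dir SE: first cell '.' (not opp) -> no flip

Answer: (4,3) (5,4)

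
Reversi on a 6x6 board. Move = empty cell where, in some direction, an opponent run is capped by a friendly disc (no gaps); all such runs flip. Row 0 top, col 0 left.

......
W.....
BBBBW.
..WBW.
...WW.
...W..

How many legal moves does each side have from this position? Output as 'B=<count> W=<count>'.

Answer: B=10 W=6

Derivation:
-- B to move --
(0,0): flips 1 -> legal
(0,1): no bracket -> illegal
(1,1): no bracket -> illegal
(1,3): no bracket -> illegal
(1,4): no bracket -> illegal
(1,5): flips 1 -> legal
(2,5): flips 1 -> legal
(3,1): flips 1 -> legal
(3,5): flips 1 -> legal
(4,1): flips 1 -> legal
(4,2): flips 1 -> legal
(4,5): flips 1 -> legal
(5,2): no bracket -> illegal
(5,4): flips 2 -> legal
(5,5): flips 1 -> legal
B mobility = 10
-- W to move --
(1,1): flips 2 -> legal
(1,2): flips 2 -> legal
(1,3): flips 2 -> legal
(1,4): flips 1 -> legal
(3,0): flips 1 -> legal
(3,1): no bracket -> illegal
(4,2): flips 1 -> legal
W mobility = 6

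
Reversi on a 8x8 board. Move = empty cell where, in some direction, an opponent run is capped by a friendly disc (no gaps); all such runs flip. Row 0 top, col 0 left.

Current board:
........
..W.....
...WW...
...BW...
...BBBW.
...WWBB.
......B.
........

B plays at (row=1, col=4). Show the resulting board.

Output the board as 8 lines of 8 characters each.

Place B at (1,4); scan 8 dirs for brackets.
Dir NW: first cell '.' (not opp) -> no flip
Dir N: first cell '.' (not opp) -> no flip
Dir NE: first cell '.' (not opp) -> no flip
Dir W: first cell '.' (not opp) -> no flip
Dir E: first cell '.' (not opp) -> no flip
Dir SW: opp run (2,3), next='.' -> no flip
Dir S: opp run (2,4) (3,4) capped by B -> flip
Dir SE: first cell '.' (not opp) -> no flip
All flips: (2,4) (3,4)

Answer: ........
..W.B...
...WB...
...BB...
...BBBW.
...WWBB.
......B.
........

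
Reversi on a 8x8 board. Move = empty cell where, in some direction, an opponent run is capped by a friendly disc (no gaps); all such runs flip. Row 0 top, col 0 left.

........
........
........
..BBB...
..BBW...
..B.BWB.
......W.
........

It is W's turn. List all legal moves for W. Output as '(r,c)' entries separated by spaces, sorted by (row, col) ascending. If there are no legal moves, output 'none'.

(2,1): no bracket -> illegal
(2,2): flips 1 -> legal
(2,3): no bracket -> illegal
(2,4): flips 1 -> legal
(2,5): no bracket -> illegal
(3,1): no bracket -> illegal
(3,5): no bracket -> illegal
(4,1): flips 2 -> legal
(4,5): no bracket -> illegal
(4,6): flips 1 -> legal
(4,7): no bracket -> illegal
(5,1): no bracket -> illegal
(5,3): flips 1 -> legal
(5,7): flips 1 -> legal
(6,1): no bracket -> illegal
(6,2): no bracket -> illegal
(6,3): no bracket -> illegal
(6,4): flips 1 -> legal
(6,5): no bracket -> illegal
(6,7): no bracket -> illegal

Answer: (2,2) (2,4) (4,1) (4,6) (5,3) (5,7) (6,4)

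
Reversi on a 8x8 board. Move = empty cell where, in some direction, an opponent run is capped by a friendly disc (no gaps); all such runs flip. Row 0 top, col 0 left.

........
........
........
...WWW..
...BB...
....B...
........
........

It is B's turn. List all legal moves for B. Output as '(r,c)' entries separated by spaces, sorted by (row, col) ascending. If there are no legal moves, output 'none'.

(2,2): flips 1 -> legal
(2,3): flips 1 -> legal
(2,4): flips 1 -> legal
(2,5): flips 1 -> legal
(2,6): flips 1 -> legal
(3,2): no bracket -> illegal
(3,6): no bracket -> illegal
(4,2): no bracket -> illegal
(4,5): no bracket -> illegal
(4,6): no bracket -> illegal

Answer: (2,2) (2,3) (2,4) (2,5) (2,6)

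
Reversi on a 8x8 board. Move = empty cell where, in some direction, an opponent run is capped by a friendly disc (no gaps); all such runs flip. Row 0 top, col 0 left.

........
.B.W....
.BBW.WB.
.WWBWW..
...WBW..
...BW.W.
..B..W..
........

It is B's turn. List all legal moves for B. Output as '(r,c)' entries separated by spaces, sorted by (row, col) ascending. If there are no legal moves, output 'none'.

Answer: (0,3) (0,4) (2,4) (3,0) (3,6) (4,0) (4,1) (4,2) (4,6) (5,5) (6,4) (7,6)

Derivation:
(0,2): no bracket -> illegal
(0,3): flips 2 -> legal
(0,4): flips 1 -> legal
(1,2): no bracket -> illegal
(1,4): no bracket -> illegal
(1,5): no bracket -> illegal
(1,6): no bracket -> illegal
(2,0): no bracket -> illegal
(2,4): flips 3 -> legal
(3,0): flips 2 -> legal
(3,6): flips 2 -> legal
(4,0): flips 1 -> legal
(4,1): flips 1 -> legal
(4,2): flips 2 -> legal
(4,6): flips 1 -> legal
(4,7): no bracket -> illegal
(5,2): no bracket -> illegal
(5,5): flips 1 -> legal
(5,7): no bracket -> illegal
(6,3): no bracket -> illegal
(6,4): flips 1 -> legal
(6,6): no bracket -> illegal
(6,7): no bracket -> illegal
(7,4): no bracket -> illegal
(7,5): no bracket -> illegal
(7,6): flips 4 -> legal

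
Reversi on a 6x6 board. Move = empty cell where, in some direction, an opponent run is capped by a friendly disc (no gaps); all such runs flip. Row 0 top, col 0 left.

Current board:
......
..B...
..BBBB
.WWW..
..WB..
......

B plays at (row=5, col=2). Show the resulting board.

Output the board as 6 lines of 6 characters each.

Answer: ......
..B...
..BBBB
.WBW..
..BB..
..B...

Derivation:
Place B at (5,2); scan 8 dirs for brackets.
Dir NW: first cell '.' (not opp) -> no flip
Dir N: opp run (4,2) (3,2) capped by B -> flip
Dir NE: first cell 'B' (not opp) -> no flip
Dir W: first cell '.' (not opp) -> no flip
Dir E: first cell '.' (not opp) -> no flip
Dir SW: edge -> no flip
Dir S: edge -> no flip
Dir SE: edge -> no flip
All flips: (3,2) (4,2)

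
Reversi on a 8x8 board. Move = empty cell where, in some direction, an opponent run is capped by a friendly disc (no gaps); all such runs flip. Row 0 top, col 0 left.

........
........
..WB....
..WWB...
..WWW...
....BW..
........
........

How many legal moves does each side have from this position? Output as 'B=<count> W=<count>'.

-- B to move --
(1,1): no bracket -> illegal
(1,2): no bracket -> illegal
(1,3): no bracket -> illegal
(2,1): flips 3 -> legal
(2,4): no bracket -> illegal
(3,1): flips 2 -> legal
(3,5): no bracket -> illegal
(4,1): flips 1 -> legal
(4,5): no bracket -> illegal
(4,6): no bracket -> illegal
(5,1): no bracket -> illegal
(5,2): flips 1 -> legal
(5,3): flips 2 -> legal
(5,6): flips 1 -> legal
(6,4): no bracket -> illegal
(6,5): no bracket -> illegal
(6,6): no bracket -> illegal
B mobility = 6
-- W to move --
(1,2): no bracket -> illegal
(1,3): flips 1 -> legal
(1,4): flips 1 -> legal
(2,4): flips 2 -> legal
(2,5): flips 1 -> legal
(3,5): flips 1 -> legal
(4,5): no bracket -> illegal
(5,3): flips 1 -> legal
(6,3): no bracket -> illegal
(6,4): flips 1 -> legal
(6,5): flips 1 -> legal
W mobility = 8

Answer: B=6 W=8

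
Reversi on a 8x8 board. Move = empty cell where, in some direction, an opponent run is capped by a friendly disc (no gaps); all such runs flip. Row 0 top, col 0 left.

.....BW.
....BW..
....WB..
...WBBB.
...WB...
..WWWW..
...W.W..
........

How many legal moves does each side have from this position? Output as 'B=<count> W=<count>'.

Answer: B=11 W=7

Derivation:
-- B to move --
(0,4): no bracket -> illegal
(0,7): flips 1 -> legal
(1,3): flips 1 -> legal
(1,6): flips 1 -> legal
(1,7): no bracket -> illegal
(2,2): flips 1 -> legal
(2,3): flips 1 -> legal
(2,6): no bracket -> illegal
(3,2): flips 1 -> legal
(4,1): no bracket -> illegal
(4,2): flips 1 -> legal
(4,5): no bracket -> illegal
(4,6): no bracket -> illegal
(5,1): no bracket -> illegal
(5,6): no bracket -> illegal
(6,1): flips 2 -> legal
(6,2): flips 1 -> legal
(6,4): flips 1 -> legal
(6,6): flips 1 -> legal
(7,2): no bracket -> illegal
(7,3): no bracket -> illegal
(7,4): no bracket -> illegal
(7,5): no bracket -> illegal
(7,6): no bracket -> illegal
B mobility = 11
-- W to move --
(0,3): no bracket -> illegal
(0,4): flips 2 -> legal
(1,3): flips 1 -> legal
(1,6): flips 2 -> legal
(2,3): no bracket -> illegal
(2,6): flips 3 -> legal
(2,7): no bracket -> illegal
(3,7): flips 3 -> legal
(4,5): flips 3 -> legal
(4,6): flips 1 -> legal
(4,7): no bracket -> illegal
W mobility = 7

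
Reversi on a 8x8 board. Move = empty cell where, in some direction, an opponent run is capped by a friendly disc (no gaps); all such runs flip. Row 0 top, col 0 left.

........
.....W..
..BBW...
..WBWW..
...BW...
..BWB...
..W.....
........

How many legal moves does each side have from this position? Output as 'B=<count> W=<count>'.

Answer: B=12 W=11

Derivation:
-- B to move --
(0,4): no bracket -> illegal
(0,5): no bracket -> illegal
(0,6): flips 2 -> legal
(1,3): no bracket -> illegal
(1,4): flips 3 -> legal
(1,6): no bracket -> illegal
(2,1): flips 1 -> legal
(2,5): flips 2 -> legal
(2,6): no bracket -> illegal
(3,1): flips 1 -> legal
(3,6): flips 2 -> legal
(4,1): flips 1 -> legal
(4,2): flips 1 -> legal
(4,5): flips 2 -> legal
(4,6): no bracket -> illegal
(5,1): no bracket -> illegal
(5,5): flips 1 -> legal
(6,1): no bracket -> illegal
(6,3): flips 1 -> legal
(6,4): no bracket -> illegal
(7,1): no bracket -> illegal
(7,2): flips 1 -> legal
(7,3): no bracket -> illegal
B mobility = 12
-- W to move --
(1,1): flips 2 -> legal
(1,2): flips 2 -> legal
(1,3): flips 3 -> legal
(1,4): flips 1 -> legal
(2,1): flips 2 -> legal
(3,1): no bracket -> illegal
(4,1): no bracket -> illegal
(4,2): flips 3 -> legal
(4,5): no bracket -> illegal
(5,1): flips 1 -> legal
(5,5): flips 1 -> legal
(6,1): flips 2 -> legal
(6,3): no bracket -> illegal
(6,4): flips 1 -> legal
(6,5): flips 2 -> legal
W mobility = 11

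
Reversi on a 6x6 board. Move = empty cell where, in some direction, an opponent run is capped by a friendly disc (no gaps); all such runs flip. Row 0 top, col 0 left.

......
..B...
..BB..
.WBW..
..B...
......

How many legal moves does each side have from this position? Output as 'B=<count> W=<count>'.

Answer: B=7 W=4

Derivation:
-- B to move --
(2,0): flips 1 -> legal
(2,1): no bracket -> illegal
(2,4): flips 1 -> legal
(3,0): flips 1 -> legal
(3,4): flips 1 -> legal
(4,0): flips 1 -> legal
(4,1): no bracket -> illegal
(4,3): flips 1 -> legal
(4,4): flips 1 -> legal
B mobility = 7
-- W to move --
(0,1): no bracket -> illegal
(0,2): no bracket -> illegal
(0,3): no bracket -> illegal
(1,1): flips 1 -> legal
(1,3): flips 2 -> legal
(1,4): no bracket -> illegal
(2,1): no bracket -> illegal
(2,4): no bracket -> illegal
(3,4): no bracket -> illegal
(4,1): no bracket -> illegal
(4,3): no bracket -> illegal
(5,1): flips 1 -> legal
(5,2): no bracket -> illegal
(5,3): flips 1 -> legal
W mobility = 4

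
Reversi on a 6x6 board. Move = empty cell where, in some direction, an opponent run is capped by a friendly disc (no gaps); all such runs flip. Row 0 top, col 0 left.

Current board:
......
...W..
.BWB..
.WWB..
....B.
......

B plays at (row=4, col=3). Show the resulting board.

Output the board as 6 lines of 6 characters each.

Answer: ......
...W..
.BWB..
.WBB..
...BB.
......

Derivation:
Place B at (4,3); scan 8 dirs for brackets.
Dir NW: opp run (3,2) capped by B -> flip
Dir N: first cell 'B' (not opp) -> no flip
Dir NE: first cell '.' (not opp) -> no flip
Dir W: first cell '.' (not opp) -> no flip
Dir E: first cell 'B' (not opp) -> no flip
Dir SW: first cell '.' (not opp) -> no flip
Dir S: first cell '.' (not opp) -> no flip
Dir SE: first cell '.' (not opp) -> no flip
All flips: (3,2)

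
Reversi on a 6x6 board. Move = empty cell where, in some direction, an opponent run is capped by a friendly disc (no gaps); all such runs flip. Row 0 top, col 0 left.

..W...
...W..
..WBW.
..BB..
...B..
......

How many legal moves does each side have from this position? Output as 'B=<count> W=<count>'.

Answer: B=6 W=3

Derivation:
-- B to move --
(0,1): no bracket -> illegal
(0,3): flips 1 -> legal
(0,4): no bracket -> illegal
(1,1): flips 1 -> legal
(1,2): flips 1 -> legal
(1,4): no bracket -> illegal
(1,5): flips 1 -> legal
(2,1): flips 1 -> legal
(2,5): flips 1 -> legal
(3,1): no bracket -> illegal
(3,4): no bracket -> illegal
(3,5): no bracket -> illegal
B mobility = 6
-- W to move --
(1,2): no bracket -> illegal
(1,4): no bracket -> illegal
(2,1): no bracket -> illegal
(3,1): no bracket -> illegal
(3,4): no bracket -> illegal
(4,1): no bracket -> illegal
(4,2): flips 2 -> legal
(4,4): flips 1 -> legal
(5,2): no bracket -> illegal
(5,3): flips 3 -> legal
(5,4): no bracket -> illegal
W mobility = 3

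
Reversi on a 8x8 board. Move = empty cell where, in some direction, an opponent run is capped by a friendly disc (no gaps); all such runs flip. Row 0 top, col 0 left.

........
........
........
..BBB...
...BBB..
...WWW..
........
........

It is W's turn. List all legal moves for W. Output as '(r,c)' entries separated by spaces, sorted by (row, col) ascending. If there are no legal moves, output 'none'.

(2,1): flips 2 -> legal
(2,2): flips 2 -> legal
(2,3): flips 2 -> legal
(2,4): flips 2 -> legal
(2,5): no bracket -> illegal
(3,1): no bracket -> illegal
(3,5): flips 2 -> legal
(3,6): flips 1 -> legal
(4,1): no bracket -> illegal
(4,2): no bracket -> illegal
(4,6): no bracket -> illegal
(5,2): no bracket -> illegal
(5,6): no bracket -> illegal

Answer: (2,1) (2,2) (2,3) (2,4) (3,5) (3,6)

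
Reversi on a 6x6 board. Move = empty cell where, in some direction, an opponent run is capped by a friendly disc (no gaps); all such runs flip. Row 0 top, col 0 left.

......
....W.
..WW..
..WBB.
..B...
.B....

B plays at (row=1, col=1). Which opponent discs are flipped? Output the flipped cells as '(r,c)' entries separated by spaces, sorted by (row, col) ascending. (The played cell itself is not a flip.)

Dir NW: first cell '.' (not opp) -> no flip
Dir N: first cell '.' (not opp) -> no flip
Dir NE: first cell '.' (not opp) -> no flip
Dir W: first cell '.' (not opp) -> no flip
Dir E: first cell '.' (not opp) -> no flip
Dir SW: first cell '.' (not opp) -> no flip
Dir S: first cell '.' (not opp) -> no flip
Dir SE: opp run (2,2) capped by B -> flip

Answer: (2,2)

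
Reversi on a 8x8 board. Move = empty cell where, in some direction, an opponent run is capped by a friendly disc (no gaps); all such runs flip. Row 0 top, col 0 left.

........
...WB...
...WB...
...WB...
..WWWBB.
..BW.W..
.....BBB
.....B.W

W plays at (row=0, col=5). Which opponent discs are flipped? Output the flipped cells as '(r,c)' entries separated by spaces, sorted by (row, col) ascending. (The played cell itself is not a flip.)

Answer: (1,4)

Derivation:
Dir NW: edge -> no flip
Dir N: edge -> no flip
Dir NE: edge -> no flip
Dir W: first cell '.' (not opp) -> no flip
Dir E: first cell '.' (not opp) -> no flip
Dir SW: opp run (1,4) capped by W -> flip
Dir S: first cell '.' (not opp) -> no flip
Dir SE: first cell '.' (not opp) -> no flip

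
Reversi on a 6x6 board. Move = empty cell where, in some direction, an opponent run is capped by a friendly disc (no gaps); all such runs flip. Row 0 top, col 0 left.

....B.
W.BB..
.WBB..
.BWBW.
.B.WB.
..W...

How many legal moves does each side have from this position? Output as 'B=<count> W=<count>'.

-- B to move --
(0,0): no bracket -> illegal
(0,1): no bracket -> illegal
(1,1): flips 1 -> legal
(2,0): flips 1 -> legal
(2,4): flips 1 -> legal
(2,5): no bracket -> illegal
(3,0): flips 1 -> legal
(3,5): flips 1 -> legal
(4,2): flips 2 -> legal
(4,5): flips 1 -> legal
(5,1): no bracket -> illegal
(5,3): flips 1 -> legal
(5,4): no bracket -> illegal
B mobility = 8
-- W to move --
(0,1): flips 2 -> legal
(0,2): flips 2 -> legal
(0,3): flips 4 -> legal
(0,5): no bracket -> illegal
(1,1): no bracket -> illegal
(1,4): flips 1 -> legal
(1,5): no bracket -> illegal
(2,0): no bracket -> illegal
(2,4): flips 2 -> legal
(3,0): flips 2 -> legal
(3,5): no bracket -> illegal
(4,0): no bracket -> illegal
(4,2): no bracket -> illegal
(4,5): flips 1 -> legal
(5,0): flips 1 -> legal
(5,1): flips 2 -> legal
(5,3): no bracket -> illegal
(5,4): flips 1 -> legal
(5,5): no bracket -> illegal
W mobility = 10

Answer: B=8 W=10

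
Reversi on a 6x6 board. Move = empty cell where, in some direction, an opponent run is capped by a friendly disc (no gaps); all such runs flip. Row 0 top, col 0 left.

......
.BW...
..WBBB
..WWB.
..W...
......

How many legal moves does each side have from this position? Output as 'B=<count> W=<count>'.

Answer: B=8 W=7

Derivation:
-- B to move --
(0,1): flips 1 -> legal
(0,2): no bracket -> illegal
(0,3): no bracket -> illegal
(1,3): flips 1 -> legal
(2,1): flips 1 -> legal
(3,1): flips 2 -> legal
(4,1): flips 1 -> legal
(4,3): flips 1 -> legal
(4,4): flips 2 -> legal
(5,1): flips 2 -> legal
(5,2): no bracket -> illegal
(5,3): no bracket -> illegal
B mobility = 8
-- W to move --
(0,0): flips 1 -> legal
(0,1): no bracket -> illegal
(0,2): no bracket -> illegal
(1,0): flips 1 -> legal
(1,3): flips 1 -> legal
(1,4): flips 1 -> legal
(1,5): flips 1 -> legal
(2,0): no bracket -> illegal
(2,1): no bracket -> illegal
(3,5): flips 1 -> legal
(4,3): no bracket -> illegal
(4,4): no bracket -> illegal
(4,5): flips 2 -> legal
W mobility = 7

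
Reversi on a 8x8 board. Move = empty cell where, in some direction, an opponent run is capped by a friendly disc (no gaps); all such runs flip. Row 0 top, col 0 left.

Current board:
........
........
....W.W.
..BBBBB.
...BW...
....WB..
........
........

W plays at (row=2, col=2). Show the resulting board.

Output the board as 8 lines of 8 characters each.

Place W at (2,2); scan 8 dirs for brackets.
Dir NW: first cell '.' (not opp) -> no flip
Dir N: first cell '.' (not opp) -> no flip
Dir NE: first cell '.' (not opp) -> no flip
Dir W: first cell '.' (not opp) -> no flip
Dir E: first cell '.' (not opp) -> no flip
Dir SW: first cell '.' (not opp) -> no flip
Dir S: opp run (3,2), next='.' -> no flip
Dir SE: opp run (3,3) capped by W -> flip
All flips: (3,3)

Answer: ........
........
..W.W.W.
..BWBBB.
...BW...
....WB..
........
........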